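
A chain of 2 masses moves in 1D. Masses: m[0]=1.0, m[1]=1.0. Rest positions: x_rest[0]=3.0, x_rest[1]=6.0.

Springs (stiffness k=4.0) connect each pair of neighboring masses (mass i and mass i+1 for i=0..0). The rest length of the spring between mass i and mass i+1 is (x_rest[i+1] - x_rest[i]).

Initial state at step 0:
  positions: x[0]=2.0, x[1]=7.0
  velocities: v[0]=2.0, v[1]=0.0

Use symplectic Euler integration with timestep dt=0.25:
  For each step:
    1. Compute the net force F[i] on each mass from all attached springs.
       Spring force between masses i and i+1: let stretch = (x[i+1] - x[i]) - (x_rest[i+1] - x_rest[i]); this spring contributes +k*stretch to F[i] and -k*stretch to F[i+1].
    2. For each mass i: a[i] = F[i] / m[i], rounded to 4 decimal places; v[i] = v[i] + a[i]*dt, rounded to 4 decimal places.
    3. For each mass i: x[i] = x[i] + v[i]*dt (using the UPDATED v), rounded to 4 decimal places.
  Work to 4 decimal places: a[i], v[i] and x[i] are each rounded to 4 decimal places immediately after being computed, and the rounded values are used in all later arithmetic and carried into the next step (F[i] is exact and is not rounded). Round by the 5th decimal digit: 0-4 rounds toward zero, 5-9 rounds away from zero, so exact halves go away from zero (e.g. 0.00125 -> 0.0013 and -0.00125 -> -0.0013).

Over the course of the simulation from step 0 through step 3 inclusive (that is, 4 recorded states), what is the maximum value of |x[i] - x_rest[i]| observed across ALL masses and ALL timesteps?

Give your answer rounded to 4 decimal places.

Step 0: x=[2.0000 7.0000] v=[2.0000 0.0000]
Step 1: x=[3.0000 6.5000] v=[4.0000 -2.0000]
Step 2: x=[4.1250 5.8750] v=[4.5000 -2.5000]
Step 3: x=[4.9375 5.5625] v=[3.2500 -1.2500]
Max displacement = 1.9375

Answer: 1.9375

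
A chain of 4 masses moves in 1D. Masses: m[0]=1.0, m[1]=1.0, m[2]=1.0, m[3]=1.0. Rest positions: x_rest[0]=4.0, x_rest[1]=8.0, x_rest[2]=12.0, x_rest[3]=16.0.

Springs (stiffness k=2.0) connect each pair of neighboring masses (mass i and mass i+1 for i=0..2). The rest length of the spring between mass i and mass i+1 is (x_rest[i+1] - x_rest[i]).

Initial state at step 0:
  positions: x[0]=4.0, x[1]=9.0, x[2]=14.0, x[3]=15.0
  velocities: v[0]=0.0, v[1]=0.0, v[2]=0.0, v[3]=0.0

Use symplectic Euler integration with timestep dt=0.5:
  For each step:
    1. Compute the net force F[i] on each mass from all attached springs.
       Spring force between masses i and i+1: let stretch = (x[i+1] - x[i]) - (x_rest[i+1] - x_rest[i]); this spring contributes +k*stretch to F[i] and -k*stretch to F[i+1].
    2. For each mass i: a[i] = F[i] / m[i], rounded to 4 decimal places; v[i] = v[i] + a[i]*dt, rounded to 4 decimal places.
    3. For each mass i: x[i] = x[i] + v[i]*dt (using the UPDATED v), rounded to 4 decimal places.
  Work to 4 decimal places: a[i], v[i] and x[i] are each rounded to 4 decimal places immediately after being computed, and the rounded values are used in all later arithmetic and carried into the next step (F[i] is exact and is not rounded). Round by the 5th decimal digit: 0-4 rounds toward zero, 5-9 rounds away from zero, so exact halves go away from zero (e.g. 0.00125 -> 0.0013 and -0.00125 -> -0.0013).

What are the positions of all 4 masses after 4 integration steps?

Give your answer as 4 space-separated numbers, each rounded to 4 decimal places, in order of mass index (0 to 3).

Step 0: x=[4.0000 9.0000 14.0000 15.0000] v=[0.0000 0.0000 0.0000 0.0000]
Step 1: x=[4.5000 9.0000 12.0000 16.5000] v=[1.0000 0.0000 -4.0000 3.0000]
Step 2: x=[5.2500 8.2500 10.7500 17.7500] v=[1.5000 -1.5000 -2.5000 2.5000]
Step 3: x=[5.5000 7.2500 11.7500 17.5000] v=[0.5000 -2.0000 2.0000 -0.5000]
Step 4: x=[4.6250 7.6250 13.3750 16.3750] v=[-1.7500 0.7500 3.2500 -2.2500]

Answer: 4.6250 7.6250 13.3750 16.3750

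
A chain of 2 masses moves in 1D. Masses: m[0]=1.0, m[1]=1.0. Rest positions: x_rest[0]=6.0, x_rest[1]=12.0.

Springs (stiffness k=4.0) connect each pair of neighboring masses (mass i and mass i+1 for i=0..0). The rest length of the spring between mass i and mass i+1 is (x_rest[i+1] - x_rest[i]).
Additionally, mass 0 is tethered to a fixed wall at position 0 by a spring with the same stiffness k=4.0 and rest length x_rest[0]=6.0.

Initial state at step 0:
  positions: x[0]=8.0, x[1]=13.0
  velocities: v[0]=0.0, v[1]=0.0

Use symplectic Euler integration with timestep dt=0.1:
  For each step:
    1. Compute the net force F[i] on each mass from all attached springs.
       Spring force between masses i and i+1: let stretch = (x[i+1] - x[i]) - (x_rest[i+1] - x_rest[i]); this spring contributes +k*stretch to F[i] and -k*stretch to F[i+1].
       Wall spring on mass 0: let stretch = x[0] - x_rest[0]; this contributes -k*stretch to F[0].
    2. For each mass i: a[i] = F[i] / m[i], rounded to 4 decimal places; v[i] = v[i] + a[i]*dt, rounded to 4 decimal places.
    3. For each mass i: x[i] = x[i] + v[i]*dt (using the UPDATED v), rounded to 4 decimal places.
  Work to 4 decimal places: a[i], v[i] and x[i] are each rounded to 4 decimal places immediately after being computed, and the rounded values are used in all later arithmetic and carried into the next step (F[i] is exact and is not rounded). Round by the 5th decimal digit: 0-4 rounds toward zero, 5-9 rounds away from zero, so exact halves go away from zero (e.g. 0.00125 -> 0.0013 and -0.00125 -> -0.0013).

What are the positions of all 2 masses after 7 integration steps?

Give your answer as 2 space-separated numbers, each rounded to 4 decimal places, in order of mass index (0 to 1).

Step 0: x=[8.0000 13.0000] v=[0.0000 0.0000]
Step 1: x=[7.8800 13.0400] v=[-1.2000 0.4000]
Step 2: x=[7.6512 13.1136] v=[-2.2880 0.7360]
Step 3: x=[7.3349 13.2087] v=[-3.1635 0.9510]
Step 4: x=[6.9601 13.3089] v=[-3.7479 1.0015]
Step 5: x=[6.5609 13.3951] v=[-3.9924 0.8620]
Step 6: x=[6.1726 13.4479] v=[-3.8831 0.5283]
Step 7: x=[5.8284 13.4497] v=[-3.4420 0.0182]

Answer: 5.8284 13.4497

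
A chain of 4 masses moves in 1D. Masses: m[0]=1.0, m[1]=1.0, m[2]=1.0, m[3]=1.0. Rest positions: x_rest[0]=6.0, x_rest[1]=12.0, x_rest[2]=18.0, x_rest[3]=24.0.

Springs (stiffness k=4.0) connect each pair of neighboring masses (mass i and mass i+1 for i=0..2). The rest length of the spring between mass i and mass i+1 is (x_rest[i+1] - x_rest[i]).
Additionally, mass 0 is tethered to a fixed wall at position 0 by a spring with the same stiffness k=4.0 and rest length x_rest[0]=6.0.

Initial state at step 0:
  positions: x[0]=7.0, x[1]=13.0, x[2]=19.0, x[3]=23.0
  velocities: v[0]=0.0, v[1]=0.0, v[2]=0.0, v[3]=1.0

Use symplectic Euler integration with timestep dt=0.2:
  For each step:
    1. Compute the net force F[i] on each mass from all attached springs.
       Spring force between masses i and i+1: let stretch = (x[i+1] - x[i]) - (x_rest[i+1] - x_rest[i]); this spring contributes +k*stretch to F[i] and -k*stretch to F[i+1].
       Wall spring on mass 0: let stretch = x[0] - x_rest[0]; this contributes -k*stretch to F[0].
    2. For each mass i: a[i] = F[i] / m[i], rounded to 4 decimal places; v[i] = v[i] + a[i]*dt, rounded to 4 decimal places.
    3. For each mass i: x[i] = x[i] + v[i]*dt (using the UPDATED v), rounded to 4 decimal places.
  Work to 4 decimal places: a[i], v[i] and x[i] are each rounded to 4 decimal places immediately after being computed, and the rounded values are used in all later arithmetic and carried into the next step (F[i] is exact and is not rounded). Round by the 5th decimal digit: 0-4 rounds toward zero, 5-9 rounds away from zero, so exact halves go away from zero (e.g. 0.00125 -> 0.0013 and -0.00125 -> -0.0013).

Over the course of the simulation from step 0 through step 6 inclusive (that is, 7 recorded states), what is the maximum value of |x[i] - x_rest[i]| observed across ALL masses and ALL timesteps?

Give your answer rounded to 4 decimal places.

Step 0: x=[7.0000 13.0000 19.0000 23.0000] v=[0.0000 0.0000 0.0000 1.0000]
Step 1: x=[6.8400 13.0000 18.6800 23.5200] v=[-0.8000 0.0000 -1.6000 2.6000]
Step 2: x=[6.5712 12.9232 18.2256 24.2256] v=[-1.3440 -0.3840 -2.2720 3.5280]
Step 3: x=[6.2673 12.6785 17.8828 24.9312] v=[-1.5194 -1.2237 -1.7139 3.5280]
Step 4: x=[5.9864 12.2407 17.8351 25.4691] v=[-1.4043 -2.1892 -0.2386 2.6893]
Step 5: x=[5.7484 11.6973 18.1137 25.7455] v=[-1.1900 -2.7171 1.3931 1.3821]
Step 6: x=[5.5425 11.2287 18.5868 25.7608] v=[-1.0296 -2.3431 2.3654 0.0767]
Max displacement = 1.7608

Answer: 1.7608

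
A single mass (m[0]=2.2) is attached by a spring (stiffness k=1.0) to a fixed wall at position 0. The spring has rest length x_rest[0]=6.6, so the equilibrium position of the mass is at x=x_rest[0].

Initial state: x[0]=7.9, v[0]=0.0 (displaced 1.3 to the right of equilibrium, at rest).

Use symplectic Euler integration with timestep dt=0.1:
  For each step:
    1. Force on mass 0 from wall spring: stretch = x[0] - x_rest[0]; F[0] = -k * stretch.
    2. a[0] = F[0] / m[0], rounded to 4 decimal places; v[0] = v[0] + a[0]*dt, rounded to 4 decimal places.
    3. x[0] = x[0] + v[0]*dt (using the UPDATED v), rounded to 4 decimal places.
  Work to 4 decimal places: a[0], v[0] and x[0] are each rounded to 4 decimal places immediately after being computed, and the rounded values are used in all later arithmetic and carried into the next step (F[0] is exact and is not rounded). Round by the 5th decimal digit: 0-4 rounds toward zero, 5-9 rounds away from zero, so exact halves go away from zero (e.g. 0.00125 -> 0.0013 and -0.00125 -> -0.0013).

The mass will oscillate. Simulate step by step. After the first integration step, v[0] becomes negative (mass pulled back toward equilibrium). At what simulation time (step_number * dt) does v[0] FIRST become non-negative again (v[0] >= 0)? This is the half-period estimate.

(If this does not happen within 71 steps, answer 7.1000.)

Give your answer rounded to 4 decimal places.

Step 0: x=[7.9000] v=[0.0000]
Step 1: x=[7.8941] v=[-0.0591]
Step 2: x=[7.8823] v=[-0.1179]
Step 3: x=[7.8647] v=[-0.1762]
Step 4: x=[7.8413] v=[-0.2337]
Step 5: x=[7.8123] v=[-0.2901]
Step 6: x=[7.7778] v=[-0.3452]
Step 7: x=[7.7379] v=[-0.3987]
Step 8: x=[7.6929] v=[-0.4504]
Step 9: x=[7.6429] v=[-0.5001]
Step 10: x=[7.5882] v=[-0.5475]
Step 11: x=[7.5290] v=[-0.5924]
Step 12: x=[7.4655] v=[-0.6346]
Step 13: x=[7.3981] v=[-0.6739]
Step 14: x=[7.3271] v=[-0.7102]
Step 15: x=[7.2528] v=[-0.7433]
Step 16: x=[7.1755] v=[-0.7730]
Step 17: x=[7.0956] v=[-0.7992]
Step 18: x=[7.0134] v=[-0.8217]
Step 19: x=[6.9294] v=[-0.8405]
Step 20: x=[6.8439] v=[-0.8555]
Step 21: x=[6.7572] v=[-0.8666]
Step 22: x=[6.6698] v=[-0.8738]
Step 23: x=[6.5821] v=[-0.8770]
Step 24: x=[6.4945] v=[-0.8762]
Step 25: x=[6.4074] v=[-0.8714]
Step 26: x=[6.3211] v=[-0.8627]
Step 27: x=[6.2361] v=[-0.8500]
Step 28: x=[6.1528] v=[-0.8335]
Step 29: x=[6.0715] v=[-0.8132]
Step 30: x=[5.9926] v=[-0.7892]
Step 31: x=[5.9164] v=[-0.7616]
Step 32: x=[5.8434] v=[-0.7305]
Step 33: x=[5.7738] v=[-0.6961]
Step 34: x=[5.7079] v=[-0.6586]
Step 35: x=[5.6461] v=[-0.6181]
Step 36: x=[5.5886] v=[-0.5747]
Step 37: x=[5.5357] v=[-0.5287]
Step 38: x=[5.4877] v=[-0.4803]
Step 39: x=[5.4447] v=[-0.4297]
Step 40: x=[5.4070] v=[-0.3772]
Step 41: x=[5.3747] v=[-0.3230]
Step 42: x=[5.3480] v=[-0.2673]
Step 43: x=[5.3270] v=[-0.2104]
Step 44: x=[5.3118] v=[-0.1525]
Step 45: x=[5.3024] v=[-0.0940]
Step 46: x=[5.2989] v=[-0.0350]
Step 47: x=[5.3013] v=[0.0241]
First v>=0 after going negative at step 47, time=4.7000

Answer: 4.7000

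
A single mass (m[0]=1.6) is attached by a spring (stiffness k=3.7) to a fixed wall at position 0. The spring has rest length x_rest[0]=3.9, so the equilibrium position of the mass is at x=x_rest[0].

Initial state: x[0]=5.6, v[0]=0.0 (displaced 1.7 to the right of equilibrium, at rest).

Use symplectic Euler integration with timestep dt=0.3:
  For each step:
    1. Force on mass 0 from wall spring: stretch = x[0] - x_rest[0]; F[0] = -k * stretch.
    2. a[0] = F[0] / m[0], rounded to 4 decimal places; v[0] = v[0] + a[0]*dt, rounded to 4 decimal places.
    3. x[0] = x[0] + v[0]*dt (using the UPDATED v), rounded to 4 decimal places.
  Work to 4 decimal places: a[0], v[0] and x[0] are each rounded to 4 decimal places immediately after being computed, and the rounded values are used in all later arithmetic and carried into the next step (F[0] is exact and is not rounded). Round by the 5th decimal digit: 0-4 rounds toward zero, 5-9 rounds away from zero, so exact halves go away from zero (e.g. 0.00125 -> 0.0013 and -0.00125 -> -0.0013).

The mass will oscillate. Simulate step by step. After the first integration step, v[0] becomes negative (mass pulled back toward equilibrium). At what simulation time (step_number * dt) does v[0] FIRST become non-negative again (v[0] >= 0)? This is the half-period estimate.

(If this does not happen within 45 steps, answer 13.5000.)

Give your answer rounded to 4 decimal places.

Answer: 2.1000

Derivation:
Step 0: x=[5.6000] v=[0.0000]
Step 1: x=[5.2462] v=[-1.1794]
Step 2: x=[4.6122] v=[-2.1133]
Step 3: x=[3.8300] v=[-2.6074]
Step 4: x=[3.0624] v=[-2.5588]
Step 5: x=[2.4691] v=[-1.9777]
Step 6: x=[2.1736] v=[-0.9850]
Step 7: x=[2.2374] v=[0.2127]
First v>=0 after going negative at step 7, time=2.1000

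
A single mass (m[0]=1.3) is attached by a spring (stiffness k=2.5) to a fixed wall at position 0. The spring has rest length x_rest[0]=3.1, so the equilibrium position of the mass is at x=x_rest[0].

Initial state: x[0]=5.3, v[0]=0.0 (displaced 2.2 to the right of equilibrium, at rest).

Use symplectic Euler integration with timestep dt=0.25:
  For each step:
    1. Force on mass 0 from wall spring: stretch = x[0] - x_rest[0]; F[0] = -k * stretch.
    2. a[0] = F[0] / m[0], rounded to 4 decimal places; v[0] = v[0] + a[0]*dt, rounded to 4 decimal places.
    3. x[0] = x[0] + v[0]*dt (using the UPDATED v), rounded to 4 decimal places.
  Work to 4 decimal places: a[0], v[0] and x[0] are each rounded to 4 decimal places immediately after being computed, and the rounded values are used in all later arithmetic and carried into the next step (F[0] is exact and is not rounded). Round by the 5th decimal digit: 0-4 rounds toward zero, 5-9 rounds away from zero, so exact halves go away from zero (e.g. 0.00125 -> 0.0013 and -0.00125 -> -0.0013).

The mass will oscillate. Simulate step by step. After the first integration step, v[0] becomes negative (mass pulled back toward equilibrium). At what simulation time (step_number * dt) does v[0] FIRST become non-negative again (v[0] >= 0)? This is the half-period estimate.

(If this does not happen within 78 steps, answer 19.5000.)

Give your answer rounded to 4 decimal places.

Step 0: x=[5.3000] v=[0.0000]
Step 1: x=[5.0356] v=[-1.0577]
Step 2: x=[4.5385] v=[-1.9883]
Step 3: x=[3.8685] v=[-2.6799]
Step 4: x=[3.1062] v=[-3.0494]
Step 5: x=[2.3431] v=[-3.0524]
Step 6: x=[1.6710] v=[-2.6885]
Step 7: x=[1.1706] v=[-2.0015]
Step 8: x=[0.9021] v=[-1.0739]
Step 9: x=[0.8978] v=[-0.0172]
Step 10: x=[1.1582] v=[1.0416]
First v>=0 after going negative at step 10, time=2.5000

Answer: 2.5000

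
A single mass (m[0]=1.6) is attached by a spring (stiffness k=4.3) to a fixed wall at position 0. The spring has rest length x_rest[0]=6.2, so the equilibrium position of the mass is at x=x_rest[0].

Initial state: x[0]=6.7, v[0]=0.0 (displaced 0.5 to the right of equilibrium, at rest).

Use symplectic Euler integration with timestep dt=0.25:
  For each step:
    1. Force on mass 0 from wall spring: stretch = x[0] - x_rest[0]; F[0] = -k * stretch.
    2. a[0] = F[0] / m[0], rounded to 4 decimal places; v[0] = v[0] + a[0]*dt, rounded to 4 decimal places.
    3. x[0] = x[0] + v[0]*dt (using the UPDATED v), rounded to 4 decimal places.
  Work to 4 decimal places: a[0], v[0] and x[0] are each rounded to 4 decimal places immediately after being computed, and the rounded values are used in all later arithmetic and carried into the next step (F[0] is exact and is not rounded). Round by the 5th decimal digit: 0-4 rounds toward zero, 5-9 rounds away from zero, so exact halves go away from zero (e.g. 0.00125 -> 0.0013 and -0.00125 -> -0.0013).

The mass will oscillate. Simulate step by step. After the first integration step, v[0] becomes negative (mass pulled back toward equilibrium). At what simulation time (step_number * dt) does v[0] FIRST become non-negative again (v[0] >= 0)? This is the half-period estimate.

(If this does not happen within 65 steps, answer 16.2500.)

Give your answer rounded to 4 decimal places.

Step 0: x=[6.7000] v=[0.0000]
Step 1: x=[6.6160] v=[-0.3360]
Step 2: x=[6.4621] v=[-0.6155]
Step 3: x=[6.2642] v=[-0.7916]
Step 4: x=[6.0555] v=[-0.8347]
Step 5: x=[5.8711] v=[-0.7376]
Step 6: x=[5.7420] v=[-0.5166]
Step 7: x=[5.6898] v=[-0.2089]
Step 8: x=[5.7233] v=[0.1339]
First v>=0 after going negative at step 8, time=2.0000

Answer: 2.0000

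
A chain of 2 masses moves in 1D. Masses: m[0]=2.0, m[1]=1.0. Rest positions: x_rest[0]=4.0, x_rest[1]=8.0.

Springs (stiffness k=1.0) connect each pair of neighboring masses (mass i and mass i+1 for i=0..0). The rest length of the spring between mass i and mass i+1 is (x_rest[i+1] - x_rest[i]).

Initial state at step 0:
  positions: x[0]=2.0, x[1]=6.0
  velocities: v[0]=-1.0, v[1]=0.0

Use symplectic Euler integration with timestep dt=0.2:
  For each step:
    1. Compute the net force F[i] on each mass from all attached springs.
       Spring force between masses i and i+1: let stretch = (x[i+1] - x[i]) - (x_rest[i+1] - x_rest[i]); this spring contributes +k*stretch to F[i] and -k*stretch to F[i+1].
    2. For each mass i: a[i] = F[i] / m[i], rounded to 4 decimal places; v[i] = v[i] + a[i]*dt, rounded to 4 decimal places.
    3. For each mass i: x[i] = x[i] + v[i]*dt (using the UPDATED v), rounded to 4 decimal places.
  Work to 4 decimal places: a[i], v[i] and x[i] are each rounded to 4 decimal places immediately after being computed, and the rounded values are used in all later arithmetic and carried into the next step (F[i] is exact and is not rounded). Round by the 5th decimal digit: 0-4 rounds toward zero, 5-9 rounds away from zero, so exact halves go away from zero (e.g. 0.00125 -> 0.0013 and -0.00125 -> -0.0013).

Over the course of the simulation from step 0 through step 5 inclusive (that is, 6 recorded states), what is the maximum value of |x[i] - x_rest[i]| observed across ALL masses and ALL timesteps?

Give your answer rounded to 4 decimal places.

Step 0: x=[2.0000 6.0000] v=[-1.0000 0.0000]
Step 1: x=[1.8000 6.0000] v=[-1.0000 0.0000]
Step 2: x=[1.6040 5.9920] v=[-0.9800 -0.0400]
Step 3: x=[1.4158 5.9685] v=[-0.9412 -0.1176]
Step 4: x=[1.2386 5.9229] v=[-0.8859 -0.2281]
Step 5: x=[1.0751 5.8499] v=[-0.8175 -0.3650]
Max displacement = 2.9249

Answer: 2.9249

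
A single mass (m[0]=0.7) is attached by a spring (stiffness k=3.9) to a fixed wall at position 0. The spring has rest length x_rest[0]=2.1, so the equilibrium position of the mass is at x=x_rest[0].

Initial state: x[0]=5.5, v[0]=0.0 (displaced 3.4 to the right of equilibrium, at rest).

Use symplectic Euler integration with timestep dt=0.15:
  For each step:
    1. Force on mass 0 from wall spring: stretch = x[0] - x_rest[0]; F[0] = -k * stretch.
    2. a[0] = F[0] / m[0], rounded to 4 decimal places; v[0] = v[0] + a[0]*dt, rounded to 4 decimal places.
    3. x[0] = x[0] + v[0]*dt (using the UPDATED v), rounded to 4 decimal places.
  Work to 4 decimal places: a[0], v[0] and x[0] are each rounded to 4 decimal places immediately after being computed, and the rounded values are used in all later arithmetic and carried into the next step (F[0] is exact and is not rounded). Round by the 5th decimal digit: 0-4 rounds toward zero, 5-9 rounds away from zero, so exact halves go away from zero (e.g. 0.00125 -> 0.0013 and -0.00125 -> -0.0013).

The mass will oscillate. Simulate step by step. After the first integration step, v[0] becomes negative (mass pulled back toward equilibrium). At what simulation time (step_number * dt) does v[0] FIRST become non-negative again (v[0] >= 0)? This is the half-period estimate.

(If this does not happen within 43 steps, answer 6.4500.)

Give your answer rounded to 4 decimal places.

Step 0: x=[5.5000] v=[0.0000]
Step 1: x=[5.0738] v=[-2.8414]
Step 2: x=[4.2748] v=[-5.3266]
Step 3: x=[3.2032] v=[-7.1441]
Step 4: x=[1.9933] v=[-8.0661]
Step 5: x=[0.7968] v=[-7.9769]
Step 6: x=[-0.2364] v=[-6.8878]
Step 7: x=[-0.9767] v=[-4.9352]
Step 8: x=[-1.3313] v=[-2.3640]
Step 9: x=[-1.2558] v=[0.5036]
First v>=0 after going negative at step 9, time=1.3500

Answer: 1.3500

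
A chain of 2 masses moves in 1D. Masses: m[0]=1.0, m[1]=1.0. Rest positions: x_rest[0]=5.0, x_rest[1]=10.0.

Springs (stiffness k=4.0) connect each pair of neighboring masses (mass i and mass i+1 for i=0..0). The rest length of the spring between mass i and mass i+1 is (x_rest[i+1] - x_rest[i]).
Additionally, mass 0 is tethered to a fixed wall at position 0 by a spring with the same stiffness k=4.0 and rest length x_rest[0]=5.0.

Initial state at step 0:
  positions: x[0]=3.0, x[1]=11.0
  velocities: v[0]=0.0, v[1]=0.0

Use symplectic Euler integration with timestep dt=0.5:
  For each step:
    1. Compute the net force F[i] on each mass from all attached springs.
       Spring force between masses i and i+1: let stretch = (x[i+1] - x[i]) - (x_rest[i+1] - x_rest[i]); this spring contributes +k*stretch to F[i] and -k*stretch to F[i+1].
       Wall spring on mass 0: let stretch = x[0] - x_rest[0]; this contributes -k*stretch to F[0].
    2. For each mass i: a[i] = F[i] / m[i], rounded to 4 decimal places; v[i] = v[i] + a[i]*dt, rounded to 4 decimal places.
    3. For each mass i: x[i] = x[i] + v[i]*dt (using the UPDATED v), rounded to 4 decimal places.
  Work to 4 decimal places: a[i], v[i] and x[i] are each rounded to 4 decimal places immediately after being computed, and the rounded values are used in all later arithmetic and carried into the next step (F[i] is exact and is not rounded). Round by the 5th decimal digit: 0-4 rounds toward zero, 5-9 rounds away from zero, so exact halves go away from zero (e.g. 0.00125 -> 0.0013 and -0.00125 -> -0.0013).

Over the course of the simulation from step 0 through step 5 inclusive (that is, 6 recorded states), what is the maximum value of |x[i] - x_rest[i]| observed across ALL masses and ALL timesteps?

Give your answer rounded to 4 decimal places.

Answer: 3.0000

Derivation:
Step 0: x=[3.0000 11.0000] v=[0.0000 0.0000]
Step 1: x=[8.0000 8.0000] v=[10.0000 -6.0000]
Step 2: x=[5.0000 10.0000] v=[-6.0000 4.0000]
Step 3: x=[2.0000 12.0000] v=[-6.0000 4.0000]
Step 4: x=[7.0000 9.0000] v=[10.0000 -6.0000]
Step 5: x=[7.0000 9.0000] v=[0.0000 0.0000]
Max displacement = 3.0000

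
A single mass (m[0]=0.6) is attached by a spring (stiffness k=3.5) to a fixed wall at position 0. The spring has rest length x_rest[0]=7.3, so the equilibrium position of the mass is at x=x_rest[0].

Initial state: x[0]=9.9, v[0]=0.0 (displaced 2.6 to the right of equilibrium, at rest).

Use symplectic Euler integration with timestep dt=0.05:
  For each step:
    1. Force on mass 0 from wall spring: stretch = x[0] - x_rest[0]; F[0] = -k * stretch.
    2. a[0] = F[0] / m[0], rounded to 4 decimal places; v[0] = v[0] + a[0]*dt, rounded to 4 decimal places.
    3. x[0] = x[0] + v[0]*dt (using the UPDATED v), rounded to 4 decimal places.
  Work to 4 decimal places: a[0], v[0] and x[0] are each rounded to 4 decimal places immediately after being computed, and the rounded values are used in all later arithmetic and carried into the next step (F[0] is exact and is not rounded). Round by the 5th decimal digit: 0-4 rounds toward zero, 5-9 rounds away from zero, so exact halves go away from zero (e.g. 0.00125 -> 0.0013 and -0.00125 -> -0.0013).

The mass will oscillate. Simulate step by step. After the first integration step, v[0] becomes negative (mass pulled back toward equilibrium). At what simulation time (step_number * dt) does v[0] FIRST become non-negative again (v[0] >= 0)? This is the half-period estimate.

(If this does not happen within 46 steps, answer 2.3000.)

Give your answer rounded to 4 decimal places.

Step 0: x=[9.9000] v=[0.0000]
Step 1: x=[9.8621] v=[-0.7583]
Step 2: x=[9.7868] v=[-1.5056]
Step 3: x=[9.6753] v=[-2.2309]
Step 4: x=[9.5291] v=[-2.9237]
Step 5: x=[9.3504] v=[-3.5739]
Step 6: x=[9.1418] v=[-4.1719]
Step 7: x=[8.9063] v=[-4.7091]
Step 8: x=[8.6474] v=[-5.1776]
Step 9: x=[8.3689] v=[-5.5706]
Step 10: x=[8.0748] v=[-5.8824]
Step 11: x=[7.7694] v=[-6.1084]
Step 12: x=[7.4571] v=[-6.2453]
Step 13: x=[7.1425] v=[-6.2911]
Step 14: x=[6.8302] v=[-6.2452]
Step 15: x=[6.5248] v=[-6.1082]
Step 16: x=[6.2307] v=[-5.8821]
Step 17: x=[5.9522] v=[-5.5702]
Step 18: x=[5.6933] v=[-5.1771]
Step 19: x=[5.4579] v=[-4.7085]
Step 20: x=[5.2493] v=[-4.1712]
Step 21: x=[5.0706] v=[-3.5731]
Step 22: x=[4.9245] v=[-2.9229]
Step 23: x=[4.8130] v=[-2.2300]
Step 24: x=[4.7378] v=[-1.5046]
Step 25: x=[4.6999] v=[-0.7573]
Step 26: x=[4.7000] v=[0.0011]
First v>=0 after going negative at step 26, time=1.3000

Answer: 1.3000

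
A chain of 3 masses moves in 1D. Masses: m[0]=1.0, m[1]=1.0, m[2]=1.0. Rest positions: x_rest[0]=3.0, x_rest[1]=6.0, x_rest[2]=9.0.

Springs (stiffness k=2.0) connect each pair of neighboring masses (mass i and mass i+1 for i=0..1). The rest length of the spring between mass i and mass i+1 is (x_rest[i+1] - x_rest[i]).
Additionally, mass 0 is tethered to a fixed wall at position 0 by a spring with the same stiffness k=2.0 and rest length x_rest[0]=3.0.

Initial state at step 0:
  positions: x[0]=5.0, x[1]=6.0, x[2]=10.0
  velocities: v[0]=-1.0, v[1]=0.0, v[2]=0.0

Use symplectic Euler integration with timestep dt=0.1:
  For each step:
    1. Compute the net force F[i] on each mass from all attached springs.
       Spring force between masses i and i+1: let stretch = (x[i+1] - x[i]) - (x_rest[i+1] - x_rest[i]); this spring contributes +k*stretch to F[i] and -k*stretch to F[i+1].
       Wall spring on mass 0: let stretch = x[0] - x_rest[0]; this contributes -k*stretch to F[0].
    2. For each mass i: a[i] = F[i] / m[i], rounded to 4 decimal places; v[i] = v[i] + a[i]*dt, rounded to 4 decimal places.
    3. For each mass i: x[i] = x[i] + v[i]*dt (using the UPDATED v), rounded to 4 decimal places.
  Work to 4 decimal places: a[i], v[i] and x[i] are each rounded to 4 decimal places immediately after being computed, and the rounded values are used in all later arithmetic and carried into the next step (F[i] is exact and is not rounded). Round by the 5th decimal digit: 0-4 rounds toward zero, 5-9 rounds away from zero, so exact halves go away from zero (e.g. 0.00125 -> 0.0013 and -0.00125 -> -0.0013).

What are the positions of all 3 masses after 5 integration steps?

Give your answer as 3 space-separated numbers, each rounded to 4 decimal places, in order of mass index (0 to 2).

Answer: 3.5227 6.7175 9.7519

Derivation:
Step 0: x=[5.0000 6.0000 10.0000] v=[-1.0000 0.0000 0.0000]
Step 1: x=[4.8200 6.0600 9.9800] v=[-1.8000 0.6000 -0.2000]
Step 2: x=[4.5684 6.1736 9.9416] v=[-2.5160 1.1360 -0.3840]
Step 3: x=[4.2575 6.3305 9.8878] v=[-3.1086 1.5686 -0.5376]
Step 4: x=[3.9030 6.5171 9.8229] v=[-3.5455 1.8655 -0.6491]
Step 5: x=[3.5227 6.7175 9.7519] v=[-3.8033 2.0038 -0.7103]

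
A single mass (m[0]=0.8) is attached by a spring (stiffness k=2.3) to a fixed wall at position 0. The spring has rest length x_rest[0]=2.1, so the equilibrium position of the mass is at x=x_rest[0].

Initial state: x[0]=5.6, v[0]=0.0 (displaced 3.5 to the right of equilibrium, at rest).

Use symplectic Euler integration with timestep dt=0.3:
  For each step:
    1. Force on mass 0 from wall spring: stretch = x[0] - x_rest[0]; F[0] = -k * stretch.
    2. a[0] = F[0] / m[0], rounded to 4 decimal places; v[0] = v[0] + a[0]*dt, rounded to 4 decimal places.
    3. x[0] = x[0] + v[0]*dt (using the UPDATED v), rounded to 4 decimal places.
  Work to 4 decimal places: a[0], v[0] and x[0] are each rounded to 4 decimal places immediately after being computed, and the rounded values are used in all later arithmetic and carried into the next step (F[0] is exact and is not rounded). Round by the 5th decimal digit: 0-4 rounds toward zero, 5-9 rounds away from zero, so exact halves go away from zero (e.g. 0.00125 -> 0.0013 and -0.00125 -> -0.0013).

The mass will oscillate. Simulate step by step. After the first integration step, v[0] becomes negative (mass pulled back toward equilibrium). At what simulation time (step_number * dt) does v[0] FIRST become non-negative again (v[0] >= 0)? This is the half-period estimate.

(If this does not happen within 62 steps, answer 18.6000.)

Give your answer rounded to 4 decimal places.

Answer: 2.1000

Derivation:
Step 0: x=[5.6000] v=[0.0000]
Step 1: x=[4.6944] v=[-3.0188]
Step 2: x=[3.1175] v=[-5.2565]
Step 3: x=[1.2773] v=[-6.1341]
Step 4: x=[-0.3501] v=[-5.4245]
Step 5: x=[-1.3435] v=[-3.3113]
Step 6: x=[-1.4459] v=[-0.3413]
Step 7: x=[-0.6308] v=[2.7171]
First v>=0 after going negative at step 7, time=2.1000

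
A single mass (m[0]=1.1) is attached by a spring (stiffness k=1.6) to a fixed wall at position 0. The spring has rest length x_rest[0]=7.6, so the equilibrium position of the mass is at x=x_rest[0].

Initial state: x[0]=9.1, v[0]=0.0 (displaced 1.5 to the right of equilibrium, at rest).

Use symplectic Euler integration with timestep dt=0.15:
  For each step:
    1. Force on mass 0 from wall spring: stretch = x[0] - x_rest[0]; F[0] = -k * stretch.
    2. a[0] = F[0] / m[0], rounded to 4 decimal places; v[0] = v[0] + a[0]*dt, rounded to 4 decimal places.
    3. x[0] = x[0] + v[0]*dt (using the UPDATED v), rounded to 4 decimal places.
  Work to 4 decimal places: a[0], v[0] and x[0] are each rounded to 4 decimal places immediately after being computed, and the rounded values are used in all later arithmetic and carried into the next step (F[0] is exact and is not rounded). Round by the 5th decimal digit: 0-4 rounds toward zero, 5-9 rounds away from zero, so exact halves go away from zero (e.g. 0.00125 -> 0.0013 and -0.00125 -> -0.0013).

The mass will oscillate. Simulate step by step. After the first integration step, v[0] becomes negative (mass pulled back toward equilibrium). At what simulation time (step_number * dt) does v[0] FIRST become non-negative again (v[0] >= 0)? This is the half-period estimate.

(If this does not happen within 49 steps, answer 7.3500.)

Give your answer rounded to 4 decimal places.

Answer: 2.7000

Derivation:
Step 0: x=[9.1000] v=[0.0000]
Step 1: x=[9.0509] v=[-0.3273]
Step 2: x=[8.9543] v=[-0.6439]
Step 3: x=[8.8134] v=[-0.9394]
Step 4: x=[8.6328] v=[-1.2041]
Step 5: x=[8.4184] v=[-1.4294]
Step 6: x=[8.1772] v=[-1.6080]
Step 7: x=[7.9171] v=[-1.7339]
Step 8: x=[7.6466] v=[-1.8031]
Step 9: x=[7.3746] v=[-1.8133]
Step 10: x=[7.1100] v=[-1.7641]
Step 11: x=[6.8614] v=[-1.6572]
Step 12: x=[6.6370] v=[-1.4961]
Step 13: x=[6.4441] v=[-1.2860]
Step 14: x=[6.2890] v=[-1.0338]
Step 15: x=[6.1768] v=[-0.7478]
Step 16: x=[6.1112] v=[-0.4373]
Step 17: x=[6.0943] v=[-0.1125]
Step 18: x=[6.1267] v=[0.2160]
First v>=0 after going negative at step 18, time=2.7000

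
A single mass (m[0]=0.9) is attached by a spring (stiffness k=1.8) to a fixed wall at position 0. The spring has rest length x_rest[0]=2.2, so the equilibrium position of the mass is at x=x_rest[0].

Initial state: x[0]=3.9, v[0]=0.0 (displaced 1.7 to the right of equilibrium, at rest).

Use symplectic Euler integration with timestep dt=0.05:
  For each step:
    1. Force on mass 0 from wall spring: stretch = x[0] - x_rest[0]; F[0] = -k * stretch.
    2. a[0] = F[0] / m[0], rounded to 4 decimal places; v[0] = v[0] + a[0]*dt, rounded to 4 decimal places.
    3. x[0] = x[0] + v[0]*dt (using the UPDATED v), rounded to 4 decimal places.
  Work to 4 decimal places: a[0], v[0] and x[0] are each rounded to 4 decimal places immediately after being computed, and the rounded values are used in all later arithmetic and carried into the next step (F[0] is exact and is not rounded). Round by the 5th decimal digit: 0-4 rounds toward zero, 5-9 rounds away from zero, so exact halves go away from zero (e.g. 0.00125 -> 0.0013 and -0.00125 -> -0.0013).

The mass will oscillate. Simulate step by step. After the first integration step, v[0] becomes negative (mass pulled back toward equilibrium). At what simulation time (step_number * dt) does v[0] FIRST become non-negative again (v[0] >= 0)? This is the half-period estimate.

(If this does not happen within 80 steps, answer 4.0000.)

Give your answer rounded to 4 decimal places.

Step 0: x=[3.9000] v=[0.0000]
Step 1: x=[3.8915] v=[-0.1700]
Step 2: x=[3.8745] v=[-0.3392]
Step 3: x=[3.8492] v=[-0.5067]
Step 4: x=[3.8156] v=[-0.6716]
Step 5: x=[3.7739] v=[-0.8332]
Step 6: x=[3.7244] v=[-0.9906]
Step 7: x=[3.6673] v=[-1.1430]
Step 8: x=[3.6028] v=[-1.2897]
Step 9: x=[3.5313] v=[-1.4300]
Step 10: x=[3.4531] v=[-1.5631]
Step 11: x=[3.3687] v=[-1.6884]
Step 12: x=[3.2784] v=[-1.8053]
Step 13: x=[3.1827] v=[-1.9131]
Step 14: x=[3.0821] v=[-2.0114]
Step 15: x=[2.9771] v=[-2.0996]
Step 16: x=[2.8682] v=[-2.1773]
Step 17: x=[2.7560] v=[-2.2441]
Step 18: x=[2.6410] v=[-2.2997]
Step 19: x=[2.5238] v=[-2.3438]
Step 20: x=[2.4050] v=[-2.3762]
Step 21: x=[2.2852] v=[-2.3967]
Step 22: x=[2.1649] v=[-2.4052]
Step 23: x=[2.0448] v=[-2.4017]
Step 24: x=[1.9255] v=[-2.3862]
Step 25: x=[1.8076] v=[-2.3588]
Step 26: x=[1.6916] v=[-2.3196]
Step 27: x=[1.5782] v=[-2.2688]
Step 28: x=[1.4679] v=[-2.2066]
Step 29: x=[1.3612] v=[-2.1334]
Step 30: x=[1.2587] v=[-2.0495]
Step 31: x=[1.1609] v=[-1.9554]
Step 32: x=[1.0683] v=[-1.8515]
Step 33: x=[0.9814] v=[-1.7383]
Step 34: x=[0.9006] v=[-1.6164]
Step 35: x=[0.8263] v=[-1.4865]
Step 36: x=[0.7588] v=[-1.3491]
Step 37: x=[0.6986] v=[-1.2050]
Step 38: x=[0.6459] v=[-1.0549]
Step 39: x=[0.6009] v=[-0.8995]
Step 40: x=[0.5639] v=[-0.7396]
Step 41: x=[0.5351] v=[-0.5760]
Step 42: x=[0.5146] v=[-0.4095]
Step 43: x=[0.5026] v=[-0.2410]
Step 44: x=[0.4990] v=[-0.0713]
Step 45: x=[0.5039] v=[0.0988]
First v>=0 after going negative at step 45, time=2.2500

Answer: 2.2500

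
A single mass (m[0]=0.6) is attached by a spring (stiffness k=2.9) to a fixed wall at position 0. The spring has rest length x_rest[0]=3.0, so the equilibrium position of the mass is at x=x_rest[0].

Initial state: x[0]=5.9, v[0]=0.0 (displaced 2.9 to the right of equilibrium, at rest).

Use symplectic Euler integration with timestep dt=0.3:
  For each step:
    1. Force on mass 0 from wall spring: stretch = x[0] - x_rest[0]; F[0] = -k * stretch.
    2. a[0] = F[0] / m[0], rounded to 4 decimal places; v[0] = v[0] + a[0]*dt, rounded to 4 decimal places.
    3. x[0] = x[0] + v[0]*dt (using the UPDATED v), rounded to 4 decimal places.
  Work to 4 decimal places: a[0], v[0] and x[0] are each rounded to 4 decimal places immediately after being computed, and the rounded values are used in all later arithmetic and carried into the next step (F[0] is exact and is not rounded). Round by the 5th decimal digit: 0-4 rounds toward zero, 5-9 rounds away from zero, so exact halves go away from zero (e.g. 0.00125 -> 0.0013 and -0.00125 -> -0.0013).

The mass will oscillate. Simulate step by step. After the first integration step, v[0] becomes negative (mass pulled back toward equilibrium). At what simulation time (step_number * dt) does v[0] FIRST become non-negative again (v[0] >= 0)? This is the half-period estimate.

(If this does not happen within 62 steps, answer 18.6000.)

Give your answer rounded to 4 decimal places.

Answer: 1.5000

Derivation:
Step 0: x=[5.9000] v=[0.0000]
Step 1: x=[4.6385] v=[-4.2050]
Step 2: x=[2.6643] v=[-6.5808]
Step 3: x=[0.8361] v=[-6.0940]
Step 4: x=[-0.0508] v=[-2.9563]
Step 5: x=[0.3894] v=[1.4674]
First v>=0 after going negative at step 5, time=1.5000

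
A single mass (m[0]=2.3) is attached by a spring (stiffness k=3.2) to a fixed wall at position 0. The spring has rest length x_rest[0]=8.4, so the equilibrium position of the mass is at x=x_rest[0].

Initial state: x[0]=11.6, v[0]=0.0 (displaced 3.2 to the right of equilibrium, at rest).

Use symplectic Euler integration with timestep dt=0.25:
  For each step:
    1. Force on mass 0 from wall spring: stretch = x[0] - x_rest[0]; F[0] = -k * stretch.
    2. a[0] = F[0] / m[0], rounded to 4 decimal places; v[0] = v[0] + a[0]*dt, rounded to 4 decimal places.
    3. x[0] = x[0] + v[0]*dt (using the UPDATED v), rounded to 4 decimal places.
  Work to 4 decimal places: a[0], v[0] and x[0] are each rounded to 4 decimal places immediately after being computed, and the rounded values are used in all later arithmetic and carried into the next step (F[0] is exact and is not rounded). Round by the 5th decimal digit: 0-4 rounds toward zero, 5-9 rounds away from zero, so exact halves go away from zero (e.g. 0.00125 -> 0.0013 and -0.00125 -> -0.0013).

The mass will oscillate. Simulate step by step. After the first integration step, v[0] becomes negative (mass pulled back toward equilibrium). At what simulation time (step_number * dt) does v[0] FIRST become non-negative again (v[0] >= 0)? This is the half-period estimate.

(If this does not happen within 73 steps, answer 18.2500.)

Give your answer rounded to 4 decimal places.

Answer: 2.7500

Derivation:
Step 0: x=[11.6000] v=[0.0000]
Step 1: x=[11.3217] v=[-1.1131]
Step 2: x=[10.7894] v=[-2.1294]
Step 3: x=[10.0493] v=[-2.9605]
Step 4: x=[9.1658] v=[-3.5342]
Step 5: x=[8.2157] v=[-3.8006]
Step 6: x=[7.2816] v=[-3.7365]
Step 7: x=[6.4447] v=[-3.3475]
Step 8: x=[5.7779] v=[-2.6674]
Step 9: x=[5.3391] v=[-1.7554]
Step 10: x=[5.1664] v=[-0.6908]
Step 11: x=[5.2749] v=[0.4339]
First v>=0 after going negative at step 11, time=2.7500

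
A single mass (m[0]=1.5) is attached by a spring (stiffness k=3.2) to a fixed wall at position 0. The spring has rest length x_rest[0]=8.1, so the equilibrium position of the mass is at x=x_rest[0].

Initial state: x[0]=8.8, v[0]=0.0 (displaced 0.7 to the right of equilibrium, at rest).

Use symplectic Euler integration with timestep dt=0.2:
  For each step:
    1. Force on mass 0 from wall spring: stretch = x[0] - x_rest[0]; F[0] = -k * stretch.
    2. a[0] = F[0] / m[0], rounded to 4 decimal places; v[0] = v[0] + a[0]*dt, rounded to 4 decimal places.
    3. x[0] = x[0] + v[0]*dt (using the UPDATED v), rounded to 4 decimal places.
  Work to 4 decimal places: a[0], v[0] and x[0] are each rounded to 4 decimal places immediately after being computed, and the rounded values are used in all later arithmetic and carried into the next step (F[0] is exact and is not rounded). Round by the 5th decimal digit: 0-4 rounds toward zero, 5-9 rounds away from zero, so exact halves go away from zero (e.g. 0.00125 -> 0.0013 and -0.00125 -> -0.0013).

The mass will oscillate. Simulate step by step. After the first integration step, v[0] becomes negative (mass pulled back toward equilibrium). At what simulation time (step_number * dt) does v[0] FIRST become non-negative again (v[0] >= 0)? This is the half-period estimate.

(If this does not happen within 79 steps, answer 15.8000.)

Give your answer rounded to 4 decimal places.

Step 0: x=[8.8000] v=[0.0000]
Step 1: x=[8.7403] v=[-0.2987]
Step 2: x=[8.6259] v=[-0.5719]
Step 3: x=[8.4666] v=[-0.7963]
Step 4: x=[8.2761] v=[-0.9527]
Step 5: x=[8.0705] v=[-1.0278]
Step 6: x=[7.8675] v=[-1.0152]
Step 7: x=[7.6843] v=[-0.9160]
Step 8: x=[7.5366] v=[-0.7386]
Step 9: x=[7.4370] v=[-0.4982]
Step 10: x=[7.3939] v=[-0.2153]
Step 11: x=[7.4111] v=[0.0860]
First v>=0 after going negative at step 11, time=2.2000

Answer: 2.2000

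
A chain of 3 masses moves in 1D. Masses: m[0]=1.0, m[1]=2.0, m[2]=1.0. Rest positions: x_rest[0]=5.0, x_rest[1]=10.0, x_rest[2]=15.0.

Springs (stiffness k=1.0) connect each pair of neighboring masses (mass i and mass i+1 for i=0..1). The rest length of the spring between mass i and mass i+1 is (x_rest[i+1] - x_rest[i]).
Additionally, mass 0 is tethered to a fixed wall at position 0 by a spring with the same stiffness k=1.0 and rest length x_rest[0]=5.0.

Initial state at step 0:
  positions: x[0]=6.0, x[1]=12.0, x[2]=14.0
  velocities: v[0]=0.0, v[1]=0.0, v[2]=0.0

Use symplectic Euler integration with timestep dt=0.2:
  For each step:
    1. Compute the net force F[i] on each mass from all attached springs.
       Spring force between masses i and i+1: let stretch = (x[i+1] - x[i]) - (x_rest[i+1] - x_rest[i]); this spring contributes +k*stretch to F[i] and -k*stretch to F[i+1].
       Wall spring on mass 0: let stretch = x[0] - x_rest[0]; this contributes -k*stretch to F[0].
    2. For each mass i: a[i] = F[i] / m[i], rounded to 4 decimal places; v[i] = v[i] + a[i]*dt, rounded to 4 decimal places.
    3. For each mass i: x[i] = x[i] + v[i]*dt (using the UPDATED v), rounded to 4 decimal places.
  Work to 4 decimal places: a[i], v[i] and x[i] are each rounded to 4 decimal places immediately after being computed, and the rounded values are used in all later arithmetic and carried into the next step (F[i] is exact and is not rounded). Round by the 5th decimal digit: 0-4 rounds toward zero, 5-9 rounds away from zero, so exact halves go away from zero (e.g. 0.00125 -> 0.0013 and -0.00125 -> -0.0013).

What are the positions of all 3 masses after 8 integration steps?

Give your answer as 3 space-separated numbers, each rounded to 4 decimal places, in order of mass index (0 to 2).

Step 0: x=[6.0000 12.0000 14.0000] v=[0.0000 0.0000 0.0000]
Step 1: x=[6.0000 11.9200 14.1200] v=[0.0000 -0.4000 0.6000]
Step 2: x=[5.9968 11.7656 14.3520] v=[-0.0160 -0.7720 1.1600]
Step 3: x=[5.9845 11.5476 14.6805] v=[-0.0616 -1.0902 1.6427]
Step 4: x=[5.9553 11.2810 15.0837] v=[-0.1459 -1.3332 2.0161]
Step 5: x=[5.9009 10.9839 15.5348] v=[-0.2718 -1.4855 2.2556]
Step 6: x=[5.8138 10.6762 16.0039] v=[-0.4354 -1.5387 2.3454]
Step 7: x=[5.6887 10.3778 16.4599] v=[-0.6257 -1.4922 2.2799]
Step 8: x=[5.5236 10.1072 16.8726] v=[-0.8256 -1.3529 2.0635]

Answer: 5.5236 10.1072 16.8726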